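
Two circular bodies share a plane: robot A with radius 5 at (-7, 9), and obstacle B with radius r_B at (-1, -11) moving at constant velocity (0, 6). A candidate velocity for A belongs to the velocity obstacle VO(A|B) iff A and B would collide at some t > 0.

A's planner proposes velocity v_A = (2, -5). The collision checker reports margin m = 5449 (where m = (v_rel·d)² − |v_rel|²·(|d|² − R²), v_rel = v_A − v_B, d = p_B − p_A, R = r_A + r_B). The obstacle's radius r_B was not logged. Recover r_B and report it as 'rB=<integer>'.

m = 5449
d = (6, -20);  v_rel = (2, -11),  |v_rel|² = 125
v_rel×d = (2)·(-20) − (-11)·(6) = 26
since m = R²·125 − 26²:  R² = (676 + 5449) / 125 = 49
R = √49 = 7  ⇒  r_B = 7 − 5 = 2

rB=2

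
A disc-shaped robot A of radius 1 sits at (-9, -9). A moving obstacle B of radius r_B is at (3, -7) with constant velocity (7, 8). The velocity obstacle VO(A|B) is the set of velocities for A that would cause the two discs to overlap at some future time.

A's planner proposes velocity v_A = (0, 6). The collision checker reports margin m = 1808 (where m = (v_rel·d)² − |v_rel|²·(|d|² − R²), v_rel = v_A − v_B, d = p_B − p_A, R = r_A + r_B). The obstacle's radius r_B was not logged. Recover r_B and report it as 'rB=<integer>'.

m = 1808
d = (12, 2);  v_rel = (-7, -2),  |v_rel|² = 53
v_rel×d = (-7)·(2) − (-2)·(12) = 10
since m = R²·53 − 10²:  R² = (100 + 1808) / 53 = 36
R = √36 = 6  ⇒  r_B = 6 − 1 = 5

rB=5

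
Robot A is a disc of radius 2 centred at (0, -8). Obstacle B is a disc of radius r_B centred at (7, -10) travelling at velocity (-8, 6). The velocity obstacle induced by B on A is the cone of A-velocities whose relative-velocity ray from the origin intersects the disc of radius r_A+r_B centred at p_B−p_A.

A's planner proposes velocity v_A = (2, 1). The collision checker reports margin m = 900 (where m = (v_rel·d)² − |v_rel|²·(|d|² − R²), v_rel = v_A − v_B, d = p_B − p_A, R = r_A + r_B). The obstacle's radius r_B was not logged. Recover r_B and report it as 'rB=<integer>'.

m = 900
d = (7, -2);  v_rel = (10, -5),  |v_rel|² = 125
v_rel×d = (10)·(-2) − (-5)·(7) = 15
since m = R²·125 − 15²:  R² = (225 + 900) / 125 = 9
R = √9 = 3  ⇒  r_B = 3 − 2 = 1

rB=1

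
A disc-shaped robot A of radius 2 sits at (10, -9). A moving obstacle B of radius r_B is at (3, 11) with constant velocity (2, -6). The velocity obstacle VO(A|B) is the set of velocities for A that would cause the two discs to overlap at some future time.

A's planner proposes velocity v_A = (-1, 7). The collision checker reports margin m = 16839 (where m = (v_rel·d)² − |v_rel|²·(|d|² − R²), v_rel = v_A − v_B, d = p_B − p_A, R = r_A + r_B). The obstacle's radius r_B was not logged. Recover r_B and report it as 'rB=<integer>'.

m = 16839
d = (-7, 20);  v_rel = (-3, 13),  |v_rel|² = 178
v_rel×d = (-3)·(20) − (13)·(-7) = 31
since m = R²·178 − 31²:  R² = (961 + 16839) / 178 = 100
R = √100 = 10  ⇒  r_B = 10 − 2 = 8

rB=8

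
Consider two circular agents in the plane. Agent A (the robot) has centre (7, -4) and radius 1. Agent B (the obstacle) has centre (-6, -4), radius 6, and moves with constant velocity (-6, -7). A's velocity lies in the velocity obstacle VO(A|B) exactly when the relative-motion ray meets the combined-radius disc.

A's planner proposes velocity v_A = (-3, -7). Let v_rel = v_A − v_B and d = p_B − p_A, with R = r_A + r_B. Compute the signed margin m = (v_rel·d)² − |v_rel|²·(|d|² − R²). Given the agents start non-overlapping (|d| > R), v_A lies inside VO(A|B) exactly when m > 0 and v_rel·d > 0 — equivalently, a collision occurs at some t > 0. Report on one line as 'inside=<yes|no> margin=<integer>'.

d = (-13, 0),  |d|² = 169;  R = 1+6 = 7,  c = 169−7² = 120
v_rel = (3, 0),  |v_rel|² = 9;  v_rel·d = (3)·(-13) + (0)·(0) = -39
9·t² + 78·t + 120 = 0  ⇒  m = (-39)² − 9·120 = 441
m = 441 > 0,  v_rel·d = -39 < 0  ⇒  outside

inside=no margin=441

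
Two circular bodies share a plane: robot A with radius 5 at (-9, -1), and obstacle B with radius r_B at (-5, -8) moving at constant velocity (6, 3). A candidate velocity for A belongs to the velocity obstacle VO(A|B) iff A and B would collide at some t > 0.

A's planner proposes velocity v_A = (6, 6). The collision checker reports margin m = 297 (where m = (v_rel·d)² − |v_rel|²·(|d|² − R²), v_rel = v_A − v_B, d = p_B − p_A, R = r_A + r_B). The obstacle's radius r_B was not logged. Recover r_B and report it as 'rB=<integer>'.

m = 297
d = (4, -7);  v_rel = (0, 3),  |v_rel|² = 9
v_rel×d = (0)·(-7) − (3)·(4) = -12
since m = R²·9 − (-12)²:  R² = (144 + 297) / 9 = 49
R = √49 = 7  ⇒  r_B = 7 − 5 = 2

rB=2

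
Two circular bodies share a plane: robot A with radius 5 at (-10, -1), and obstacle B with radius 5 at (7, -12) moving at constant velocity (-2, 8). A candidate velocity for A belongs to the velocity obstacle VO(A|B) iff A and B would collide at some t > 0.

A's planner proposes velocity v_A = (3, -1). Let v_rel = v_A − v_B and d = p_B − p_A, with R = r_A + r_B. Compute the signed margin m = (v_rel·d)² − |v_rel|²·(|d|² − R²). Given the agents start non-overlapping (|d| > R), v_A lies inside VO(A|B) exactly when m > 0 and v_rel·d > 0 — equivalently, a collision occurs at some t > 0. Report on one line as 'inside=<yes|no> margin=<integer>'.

d = (17, -11),  |d|² = 410;  R = 5+5 = 10,  c = 410−10² = 310
v_rel = (5, -9),  |v_rel|² = 106;  v_rel·d = (5)·(17) + (-9)·(-11) = 184
106·t² − 368·t + 310 = 0  ⇒  m = 184² − 106·310 = 996
m = 996 > 0,  v_rel·d = 184 > 0  ⇒  inside

inside=yes margin=996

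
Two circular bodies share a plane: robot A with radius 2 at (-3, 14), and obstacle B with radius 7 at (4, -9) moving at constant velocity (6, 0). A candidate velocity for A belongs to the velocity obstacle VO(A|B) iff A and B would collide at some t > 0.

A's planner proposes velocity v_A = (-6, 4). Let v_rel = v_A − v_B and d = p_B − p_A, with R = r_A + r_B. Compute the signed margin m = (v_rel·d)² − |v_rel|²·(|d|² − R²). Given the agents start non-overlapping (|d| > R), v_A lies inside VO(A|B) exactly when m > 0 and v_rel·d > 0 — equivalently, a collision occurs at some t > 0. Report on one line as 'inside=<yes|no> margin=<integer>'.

d = (7, -23),  |d|² = 578;  R = 2+7 = 9,  c = 578−9² = 497
v_rel = (-12, 4),  |v_rel|² = 160;  v_rel·d = (-12)·(7) + (4)·(-23) = -176
160·t² + 352·t + 497 = 0  ⇒  m = (-176)² − 160·497 = -48544
m = -48544 < 0,  v_rel·d = -176 < 0  ⇒  outside

inside=no margin=-48544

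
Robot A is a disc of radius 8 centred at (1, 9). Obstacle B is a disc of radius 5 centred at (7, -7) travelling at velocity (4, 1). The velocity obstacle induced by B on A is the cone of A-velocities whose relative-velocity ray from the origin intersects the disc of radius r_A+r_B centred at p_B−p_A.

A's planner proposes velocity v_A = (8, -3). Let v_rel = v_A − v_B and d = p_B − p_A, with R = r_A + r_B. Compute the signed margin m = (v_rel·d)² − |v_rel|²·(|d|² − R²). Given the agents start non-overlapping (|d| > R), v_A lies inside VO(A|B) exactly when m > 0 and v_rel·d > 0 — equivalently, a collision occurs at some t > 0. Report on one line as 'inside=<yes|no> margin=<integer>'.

d = (6, -16),  |d|² = 292;  R = 8+5 = 13,  c = 292−13² = 123
v_rel = (4, -4),  |v_rel|² = 32;  v_rel·d = (4)·(6) + (-4)·(-16) = 88
32·t² − 176·t + 123 = 0  ⇒  m = 88² − 32·123 = 3808
m = 3808 > 0,  v_rel·d = 88 > 0  ⇒  inside

inside=yes margin=3808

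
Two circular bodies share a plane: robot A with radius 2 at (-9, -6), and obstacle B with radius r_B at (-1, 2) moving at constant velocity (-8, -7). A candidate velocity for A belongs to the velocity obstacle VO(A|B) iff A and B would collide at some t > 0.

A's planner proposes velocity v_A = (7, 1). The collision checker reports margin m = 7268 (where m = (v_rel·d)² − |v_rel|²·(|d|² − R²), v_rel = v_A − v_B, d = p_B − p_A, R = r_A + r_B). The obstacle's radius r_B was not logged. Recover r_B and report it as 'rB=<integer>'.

m = 7268
d = (8, 8);  v_rel = (15, 8),  |v_rel|² = 289
v_rel×d = (15)·(8) − (8)·(8) = 56
since m = R²·289 − 56²:  R² = (3136 + 7268) / 289 = 36
R = √36 = 6  ⇒  r_B = 6 − 2 = 4

rB=4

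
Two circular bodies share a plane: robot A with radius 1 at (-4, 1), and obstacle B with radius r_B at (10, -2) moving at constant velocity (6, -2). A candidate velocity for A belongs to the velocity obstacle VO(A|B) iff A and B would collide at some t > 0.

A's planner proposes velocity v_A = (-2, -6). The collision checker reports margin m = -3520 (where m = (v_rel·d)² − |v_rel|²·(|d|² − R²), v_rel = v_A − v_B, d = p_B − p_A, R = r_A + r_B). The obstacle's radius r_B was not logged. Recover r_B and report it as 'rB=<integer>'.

m = -3520
d = (14, -3);  v_rel = (-8, -4),  |v_rel|² = 80
v_rel×d = (-8)·(-3) − (-4)·(14) = 80
since m = R²·80 − 80²:  R² = (6400 + -3520) / 80 = 36
R = √36 = 6  ⇒  r_B = 6 − 1 = 5

rB=5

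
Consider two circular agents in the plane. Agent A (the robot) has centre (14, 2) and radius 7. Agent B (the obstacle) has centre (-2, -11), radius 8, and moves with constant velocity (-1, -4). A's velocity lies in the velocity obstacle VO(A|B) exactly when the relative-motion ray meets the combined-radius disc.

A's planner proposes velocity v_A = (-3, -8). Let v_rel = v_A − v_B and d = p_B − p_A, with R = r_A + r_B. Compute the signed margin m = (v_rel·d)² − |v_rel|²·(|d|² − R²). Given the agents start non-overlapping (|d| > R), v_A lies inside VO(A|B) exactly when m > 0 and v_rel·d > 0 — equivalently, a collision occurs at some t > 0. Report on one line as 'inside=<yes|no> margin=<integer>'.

d = (-16, -13),  |d|² = 425;  R = 7+8 = 15,  c = 425−15² = 200
v_rel = (-2, -4),  |v_rel|² = 20;  v_rel·d = (-2)·(-16) + (-4)·(-13) = 84
20·t² − 168·t + 200 = 0  ⇒  m = 84² − 20·200 = 3056
m = 3056 > 0,  v_rel·d = 84 > 0  ⇒  inside

inside=yes margin=3056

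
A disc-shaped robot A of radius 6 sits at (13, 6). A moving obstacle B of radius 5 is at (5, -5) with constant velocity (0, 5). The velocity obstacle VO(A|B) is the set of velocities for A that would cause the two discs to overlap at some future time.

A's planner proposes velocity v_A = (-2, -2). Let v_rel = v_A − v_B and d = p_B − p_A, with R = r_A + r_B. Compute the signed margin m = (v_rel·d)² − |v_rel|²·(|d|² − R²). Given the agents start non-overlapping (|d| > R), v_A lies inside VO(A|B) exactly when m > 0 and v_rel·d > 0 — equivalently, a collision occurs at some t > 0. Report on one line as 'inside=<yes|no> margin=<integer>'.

d = (-8, -11),  |d|² = 185;  R = 6+5 = 11,  c = 185−11² = 64
v_rel = (-2, -7),  |v_rel|² = 53;  v_rel·d = (-2)·(-8) + (-7)·(-11) = 93
53·t² − 186·t + 64 = 0  ⇒  m = 93² − 53·64 = 5257
m = 5257 > 0,  v_rel·d = 93 > 0  ⇒  inside

inside=yes margin=5257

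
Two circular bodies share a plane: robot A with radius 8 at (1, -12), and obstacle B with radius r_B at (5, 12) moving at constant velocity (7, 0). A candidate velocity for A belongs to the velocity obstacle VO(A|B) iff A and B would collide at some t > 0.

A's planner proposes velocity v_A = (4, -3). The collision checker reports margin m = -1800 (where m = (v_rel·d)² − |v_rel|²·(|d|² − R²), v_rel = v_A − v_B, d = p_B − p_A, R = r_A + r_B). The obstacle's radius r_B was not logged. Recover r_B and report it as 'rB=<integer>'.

m = -1800
d = (4, 24);  v_rel = (-3, -3),  |v_rel|² = 18
v_rel×d = (-3)·(24) − (-3)·(4) = -60
since m = R²·18 − (-60)²:  R² = (3600 + -1800) / 18 = 100
R = √100 = 10  ⇒  r_B = 10 − 8 = 2

rB=2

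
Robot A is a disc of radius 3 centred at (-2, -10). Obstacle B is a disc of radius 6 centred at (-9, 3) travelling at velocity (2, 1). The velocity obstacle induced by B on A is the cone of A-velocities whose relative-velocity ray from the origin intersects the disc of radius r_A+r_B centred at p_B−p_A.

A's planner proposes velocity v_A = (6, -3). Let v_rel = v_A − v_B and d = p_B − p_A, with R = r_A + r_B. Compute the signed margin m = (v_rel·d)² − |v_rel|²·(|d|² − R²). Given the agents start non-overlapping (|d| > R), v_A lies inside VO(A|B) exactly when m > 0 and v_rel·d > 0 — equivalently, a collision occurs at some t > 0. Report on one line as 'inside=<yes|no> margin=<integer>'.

d = (-7, 13),  |d|² = 218;  R = 3+6 = 9,  c = 218−9² = 137
v_rel = (4, -4),  |v_rel|² = 32;  v_rel·d = (4)·(-7) + (-4)·(13) = -80
32·t² + 160·t + 137 = 0  ⇒  m = (-80)² − 32·137 = 2016
m = 2016 > 0,  v_rel·d = -80 < 0  ⇒  outside

inside=no margin=2016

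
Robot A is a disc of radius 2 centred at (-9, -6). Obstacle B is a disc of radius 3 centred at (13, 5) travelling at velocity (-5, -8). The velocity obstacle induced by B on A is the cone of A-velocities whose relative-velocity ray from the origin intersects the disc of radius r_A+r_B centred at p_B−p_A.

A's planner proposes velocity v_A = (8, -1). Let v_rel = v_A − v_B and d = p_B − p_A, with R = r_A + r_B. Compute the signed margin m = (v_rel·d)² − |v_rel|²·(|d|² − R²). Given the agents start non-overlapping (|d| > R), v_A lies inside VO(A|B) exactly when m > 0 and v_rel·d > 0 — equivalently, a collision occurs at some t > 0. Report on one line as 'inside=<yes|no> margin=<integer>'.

d = (22, 11),  |d|² = 605;  R = 2+3 = 5,  c = 605−5² = 580
v_rel = (13, 7),  |v_rel|² = 218;  v_rel·d = (13)·(22) + (7)·(11) = 363
218·t² − 726·t + 580 = 0  ⇒  m = 363² − 218·580 = 5329
m = 5329 > 0,  v_rel·d = 363 > 0  ⇒  inside

inside=yes margin=5329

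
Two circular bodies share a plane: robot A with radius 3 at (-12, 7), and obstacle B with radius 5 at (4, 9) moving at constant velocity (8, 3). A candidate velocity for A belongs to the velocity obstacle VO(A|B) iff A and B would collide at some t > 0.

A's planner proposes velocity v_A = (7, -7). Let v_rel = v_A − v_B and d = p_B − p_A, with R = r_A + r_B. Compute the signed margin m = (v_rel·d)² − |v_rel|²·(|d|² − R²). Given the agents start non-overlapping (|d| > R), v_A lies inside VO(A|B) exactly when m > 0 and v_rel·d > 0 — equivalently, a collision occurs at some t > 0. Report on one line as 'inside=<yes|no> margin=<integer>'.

d = (16, 2),  |d|² = 260;  R = 3+5 = 8,  c = 260−8² = 196
v_rel = (-1, -10),  |v_rel|² = 101;  v_rel·d = (-1)·(16) + (-10)·(2) = -36
101·t² + 72·t + 196 = 0  ⇒  m = (-36)² − 101·196 = -18500
m = -18500 < 0,  v_rel·d = -36 < 0  ⇒  outside

inside=no margin=-18500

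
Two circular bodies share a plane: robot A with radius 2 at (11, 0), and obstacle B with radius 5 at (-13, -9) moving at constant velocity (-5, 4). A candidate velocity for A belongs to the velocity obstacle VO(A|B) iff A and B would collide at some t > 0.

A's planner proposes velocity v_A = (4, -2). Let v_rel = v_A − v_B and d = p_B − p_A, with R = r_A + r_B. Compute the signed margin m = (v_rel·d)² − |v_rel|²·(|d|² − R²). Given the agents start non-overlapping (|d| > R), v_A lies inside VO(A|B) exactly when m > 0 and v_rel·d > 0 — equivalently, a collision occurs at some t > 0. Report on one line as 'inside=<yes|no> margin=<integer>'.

d = (-24, -9),  |d|² = 657;  R = 2+5 = 7,  c = 657−7² = 608
v_rel = (9, -6),  |v_rel|² = 117;  v_rel·d = (9)·(-24) + (-6)·(-9) = -162
117·t² + 324·t + 608 = 0  ⇒  m = (-162)² − 117·608 = -44892
m = -44892 < 0,  v_rel·d = -162 < 0  ⇒  outside

inside=no margin=-44892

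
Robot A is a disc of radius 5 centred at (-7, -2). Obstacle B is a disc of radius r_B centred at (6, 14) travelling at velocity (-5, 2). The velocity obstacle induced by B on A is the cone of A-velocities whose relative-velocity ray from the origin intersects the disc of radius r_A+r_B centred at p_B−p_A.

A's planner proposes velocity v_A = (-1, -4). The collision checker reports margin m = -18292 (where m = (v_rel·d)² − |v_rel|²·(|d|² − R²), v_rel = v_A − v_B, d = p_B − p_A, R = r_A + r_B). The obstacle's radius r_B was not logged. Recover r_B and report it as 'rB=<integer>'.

m = -18292
d = (13, 16);  v_rel = (4, -6),  |v_rel|² = 52
v_rel×d = (4)·(16) − (-6)·(13) = 142
since m = R²·52 − 142²:  R² = (20164 + -18292) / 52 = 36
R = √36 = 6  ⇒  r_B = 6 − 5 = 1

rB=1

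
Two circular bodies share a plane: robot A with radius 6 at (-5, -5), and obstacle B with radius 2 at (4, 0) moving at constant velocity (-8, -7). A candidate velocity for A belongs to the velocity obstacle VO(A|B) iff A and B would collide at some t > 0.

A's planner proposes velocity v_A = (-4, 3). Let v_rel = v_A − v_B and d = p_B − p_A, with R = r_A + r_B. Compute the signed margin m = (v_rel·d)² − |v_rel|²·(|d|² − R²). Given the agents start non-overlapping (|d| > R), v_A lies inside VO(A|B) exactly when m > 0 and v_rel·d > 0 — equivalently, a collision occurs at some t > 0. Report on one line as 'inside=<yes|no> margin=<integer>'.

d = (9, 5),  |d|² = 106;  R = 6+2 = 8,  c = 106−8² = 42
v_rel = (4, 10),  |v_rel|² = 116;  v_rel·d = (4)·(9) + (10)·(5) = 86
116·t² − 172·t + 42 = 0  ⇒  m = 86² − 116·42 = 2524
m = 2524 > 0,  v_rel·d = 86 > 0  ⇒  inside

inside=yes margin=2524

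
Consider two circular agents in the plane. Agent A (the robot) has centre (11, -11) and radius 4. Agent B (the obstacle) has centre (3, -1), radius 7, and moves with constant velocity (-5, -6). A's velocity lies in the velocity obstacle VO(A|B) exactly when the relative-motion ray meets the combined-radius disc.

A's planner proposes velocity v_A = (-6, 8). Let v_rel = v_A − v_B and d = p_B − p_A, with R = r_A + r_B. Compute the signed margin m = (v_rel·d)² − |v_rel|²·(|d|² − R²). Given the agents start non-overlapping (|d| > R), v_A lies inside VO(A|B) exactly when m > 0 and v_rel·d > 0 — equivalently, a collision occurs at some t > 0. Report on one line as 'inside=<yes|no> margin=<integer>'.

d = (-8, 10),  |d|² = 164;  R = 4+7 = 11,  c = 164−11² = 43
v_rel = (-1, 14),  |v_rel|² = 197;  v_rel·d = (-1)·(-8) + (14)·(10) = 148
197·t² − 296·t + 43 = 0  ⇒  m = 148² − 197·43 = 13433
m = 13433 > 0,  v_rel·d = 148 > 0  ⇒  inside

inside=yes margin=13433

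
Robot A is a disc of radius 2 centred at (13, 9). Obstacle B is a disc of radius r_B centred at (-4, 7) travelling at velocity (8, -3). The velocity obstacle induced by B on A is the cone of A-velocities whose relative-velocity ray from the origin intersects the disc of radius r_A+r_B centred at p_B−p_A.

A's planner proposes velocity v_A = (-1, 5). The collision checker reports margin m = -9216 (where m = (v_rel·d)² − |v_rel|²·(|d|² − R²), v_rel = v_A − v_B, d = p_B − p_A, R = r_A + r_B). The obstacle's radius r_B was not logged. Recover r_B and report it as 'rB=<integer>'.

m = -9216
d = (-17, -2);  v_rel = (-9, 8),  |v_rel|² = 145
v_rel×d = (-9)·(-2) − (8)·(-17) = 154
since m = R²·145 − 154²:  R² = (23716 + -9216) / 145 = 100
R = √100 = 10  ⇒  r_B = 10 − 2 = 8

rB=8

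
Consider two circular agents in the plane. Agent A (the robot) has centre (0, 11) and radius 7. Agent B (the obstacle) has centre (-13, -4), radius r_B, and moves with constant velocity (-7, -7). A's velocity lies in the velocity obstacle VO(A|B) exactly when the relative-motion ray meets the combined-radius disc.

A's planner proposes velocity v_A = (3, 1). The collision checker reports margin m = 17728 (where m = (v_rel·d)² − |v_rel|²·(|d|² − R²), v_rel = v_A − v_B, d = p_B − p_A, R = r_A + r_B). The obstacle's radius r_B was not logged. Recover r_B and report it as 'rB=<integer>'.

m = 17728
d = (-13, -15);  v_rel = (10, 8),  |v_rel|² = 164
v_rel×d = (10)·(-15) − (8)·(-13) = -46
since m = R²·164 − (-46)²:  R² = (2116 + 17728) / 164 = 121
R = √121 = 11  ⇒  r_B = 11 − 7 = 4

rB=4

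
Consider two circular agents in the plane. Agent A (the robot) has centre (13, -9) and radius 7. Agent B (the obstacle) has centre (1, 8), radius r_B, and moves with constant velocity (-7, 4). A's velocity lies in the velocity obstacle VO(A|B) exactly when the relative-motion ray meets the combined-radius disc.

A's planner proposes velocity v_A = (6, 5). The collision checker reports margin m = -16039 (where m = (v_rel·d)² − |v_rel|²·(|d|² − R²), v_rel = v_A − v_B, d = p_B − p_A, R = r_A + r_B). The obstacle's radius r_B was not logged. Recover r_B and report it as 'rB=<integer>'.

m = -16039
d = (-12, 17);  v_rel = (13, 1),  |v_rel|² = 170
v_rel×d = (13)·(17) − (1)·(-12) = 233
since m = R²·170 − 233²:  R² = (54289 + -16039) / 170 = 225
R = √225 = 15  ⇒  r_B = 15 − 7 = 8

rB=8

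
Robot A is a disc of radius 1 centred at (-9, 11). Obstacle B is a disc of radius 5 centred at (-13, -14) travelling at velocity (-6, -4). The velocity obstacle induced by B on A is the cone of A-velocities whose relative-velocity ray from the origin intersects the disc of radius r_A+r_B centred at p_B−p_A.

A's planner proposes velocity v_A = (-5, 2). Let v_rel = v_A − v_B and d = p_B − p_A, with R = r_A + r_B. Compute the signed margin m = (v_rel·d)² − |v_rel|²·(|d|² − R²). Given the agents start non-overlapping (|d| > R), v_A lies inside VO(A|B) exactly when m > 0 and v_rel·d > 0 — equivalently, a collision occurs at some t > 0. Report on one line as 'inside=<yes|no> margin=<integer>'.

d = (-4, -25),  |d|² = 641;  R = 1+5 = 6,  c = 641−6² = 605
v_rel = (1, 6),  |v_rel|² = 37;  v_rel·d = (1)·(-4) + (6)·(-25) = -154
37·t² + 308·t + 605 = 0  ⇒  m = (-154)² − 37·605 = 1331
m = 1331 > 0,  v_rel·d = -154 < 0  ⇒  outside

inside=no margin=1331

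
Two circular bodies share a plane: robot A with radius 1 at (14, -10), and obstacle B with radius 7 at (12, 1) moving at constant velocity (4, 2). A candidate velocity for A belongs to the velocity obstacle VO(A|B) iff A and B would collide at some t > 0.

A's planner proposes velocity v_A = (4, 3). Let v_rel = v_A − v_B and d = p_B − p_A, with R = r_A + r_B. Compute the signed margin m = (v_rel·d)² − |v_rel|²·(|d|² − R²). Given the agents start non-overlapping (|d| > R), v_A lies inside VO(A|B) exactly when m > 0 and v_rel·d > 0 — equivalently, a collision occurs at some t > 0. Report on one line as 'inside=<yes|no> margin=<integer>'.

d = (-2, 11),  |d|² = 125;  R = 1+7 = 8,  c = 125−8² = 61
v_rel = (0, 1),  |v_rel|² = 1;  v_rel·d = (0)·(-2) + (1)·(11) = 11
1·t² − 22·t + 61 = 0  ⇒  m = 11² − 1·61 = 60
m = 60 > 0,  v_rel·d = 11 > 0  ⇒  inside

inside=yes margin=60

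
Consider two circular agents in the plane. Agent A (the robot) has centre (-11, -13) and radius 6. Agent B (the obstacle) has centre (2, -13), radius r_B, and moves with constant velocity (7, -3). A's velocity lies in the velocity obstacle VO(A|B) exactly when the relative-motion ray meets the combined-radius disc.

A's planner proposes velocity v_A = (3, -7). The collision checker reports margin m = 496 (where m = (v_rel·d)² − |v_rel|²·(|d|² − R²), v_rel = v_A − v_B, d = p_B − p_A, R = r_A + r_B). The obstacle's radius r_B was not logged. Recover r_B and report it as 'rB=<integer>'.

m = 496
d = (13, 0);  v_rel = (-4, -4),  |v_rel|² = 32
v_rel×d = (-4)·(0) − (-4)·(13) = 52
since m = R²·32 − 52²:  R² = (2704 + 496) / 32 = 100
R = √100 = 10  ⇒  r_B = 10 − 6 = 4

rB=4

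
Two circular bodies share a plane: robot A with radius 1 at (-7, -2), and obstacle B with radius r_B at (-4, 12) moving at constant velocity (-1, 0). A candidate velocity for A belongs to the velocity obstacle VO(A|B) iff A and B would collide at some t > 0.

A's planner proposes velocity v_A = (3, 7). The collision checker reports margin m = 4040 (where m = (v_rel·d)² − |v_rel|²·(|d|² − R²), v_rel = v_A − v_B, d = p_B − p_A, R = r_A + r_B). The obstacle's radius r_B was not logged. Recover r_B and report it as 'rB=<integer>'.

m = 4040
d = (3, 14);  v_rel = (4, 7),  |v_rel|² = 65
v_rel×d = (4)·(14) − (7)·(3) = 35
since m = R²·65 − 35²:  R² = (1225 + 4040) / 65 = 81
R = √81 = 9  ⇒  r_B = 9 − 1 = 8

rB=8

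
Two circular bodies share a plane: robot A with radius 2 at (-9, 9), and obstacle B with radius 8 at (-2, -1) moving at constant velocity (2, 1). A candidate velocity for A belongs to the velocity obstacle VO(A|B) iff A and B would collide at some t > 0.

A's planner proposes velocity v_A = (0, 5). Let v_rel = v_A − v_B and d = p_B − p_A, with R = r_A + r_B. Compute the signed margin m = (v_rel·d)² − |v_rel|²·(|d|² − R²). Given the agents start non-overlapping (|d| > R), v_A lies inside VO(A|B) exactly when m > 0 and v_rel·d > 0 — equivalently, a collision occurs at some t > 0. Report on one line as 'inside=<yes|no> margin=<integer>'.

d = (7, -10),  |d|² = 149;  R = 2+8 = 10,  c = 149−10² = 49
v_rel = (-2, 4),  |v_rel|² = 20;  v_rel·d = (-2)·(7) + (4)·(-10) = -54
20·t² + 108·t + 49 = 0  ⇒  m = (-54)² − 20·49 = 1936
m = 1936 > 0,  v_rel·d = -54 < 0  ⇒  outside

inside=no margin=1936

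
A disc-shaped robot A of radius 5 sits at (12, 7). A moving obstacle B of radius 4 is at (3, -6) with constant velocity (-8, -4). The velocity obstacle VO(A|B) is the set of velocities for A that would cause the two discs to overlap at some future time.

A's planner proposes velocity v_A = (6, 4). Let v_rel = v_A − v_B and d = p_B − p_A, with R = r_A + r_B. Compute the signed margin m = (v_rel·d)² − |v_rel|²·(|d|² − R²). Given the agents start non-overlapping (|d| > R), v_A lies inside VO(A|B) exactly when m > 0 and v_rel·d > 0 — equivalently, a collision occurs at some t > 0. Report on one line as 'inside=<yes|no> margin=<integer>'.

d = (-9, -13),  |d|² = 250;  R = 5+4 = 9,  c = 250−9² = 169
v_rel = (14, 8),  |v_rel|² = 260;  v_rel·d = (14)·(-9) + (8)·(-13) = -230
260·t² + 460·t + 169 = 0  ⇒  m = (-230)² − 260·169 = 8960
m = 8960 > 0,  v_rel·d = -230 < 0  ⇒  outside

inside=no margin=8960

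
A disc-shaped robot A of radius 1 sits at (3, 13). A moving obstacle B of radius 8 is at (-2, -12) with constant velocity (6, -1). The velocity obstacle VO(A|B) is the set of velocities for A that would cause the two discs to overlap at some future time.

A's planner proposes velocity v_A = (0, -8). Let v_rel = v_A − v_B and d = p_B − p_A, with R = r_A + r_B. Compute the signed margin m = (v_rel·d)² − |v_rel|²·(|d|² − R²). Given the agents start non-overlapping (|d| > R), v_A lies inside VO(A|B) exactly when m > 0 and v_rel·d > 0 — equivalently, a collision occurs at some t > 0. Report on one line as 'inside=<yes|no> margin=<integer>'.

d = (-5, -25),  |d|² = 650;  R = 1+8 = 9,  c = 650−9² = 569
v_rel = (-6, -7),  |v_rel|² = 85;  v_rel·d = (-6)·(-5) + (-7)·(-25) = 205
85·t² − 410·t + 569 = 0  ⇒  m = 205² − 85·569 = -6340
m = -6340 < 0,  v_rel·d = 205 > 0  ⇒  outside

inside=no margin=-6340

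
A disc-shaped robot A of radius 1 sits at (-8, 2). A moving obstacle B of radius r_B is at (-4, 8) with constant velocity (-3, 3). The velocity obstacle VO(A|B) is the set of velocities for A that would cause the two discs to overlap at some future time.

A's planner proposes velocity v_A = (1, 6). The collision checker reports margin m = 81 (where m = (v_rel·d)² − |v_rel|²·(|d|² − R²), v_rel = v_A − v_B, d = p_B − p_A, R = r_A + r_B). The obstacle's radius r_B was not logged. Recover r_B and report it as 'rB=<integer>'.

m = 81
d = (4, 6);  v_rel = (4, 3),  |v_rel|² = 25
v_rel×d = (4)·(6) − (3)·(4) = 12
since m = R²·25 − 12²:  R² = (144 + 81) / 25 = 9
R = √9 = 3  ⇒  r_B = 3 − 1 = 2

rB=2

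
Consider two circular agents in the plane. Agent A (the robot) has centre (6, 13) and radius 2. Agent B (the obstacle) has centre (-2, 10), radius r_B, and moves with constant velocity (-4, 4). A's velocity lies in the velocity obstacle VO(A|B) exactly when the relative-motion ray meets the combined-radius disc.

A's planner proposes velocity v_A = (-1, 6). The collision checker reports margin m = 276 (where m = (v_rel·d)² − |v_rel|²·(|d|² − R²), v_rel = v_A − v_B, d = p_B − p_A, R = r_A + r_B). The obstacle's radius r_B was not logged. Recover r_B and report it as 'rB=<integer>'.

m = 276
d = (-8, -3);  v_rel = (3, 2),  |v_rel|² = 13
v_rel×d = (3)·(-3) − (2)·(-8) = 7
since m = R²·13 − 7²:  R² = (49 + 276) / 13 = 25
R = √25 = 5  ⇒  r_B = 5 − 2 = 3

rB=3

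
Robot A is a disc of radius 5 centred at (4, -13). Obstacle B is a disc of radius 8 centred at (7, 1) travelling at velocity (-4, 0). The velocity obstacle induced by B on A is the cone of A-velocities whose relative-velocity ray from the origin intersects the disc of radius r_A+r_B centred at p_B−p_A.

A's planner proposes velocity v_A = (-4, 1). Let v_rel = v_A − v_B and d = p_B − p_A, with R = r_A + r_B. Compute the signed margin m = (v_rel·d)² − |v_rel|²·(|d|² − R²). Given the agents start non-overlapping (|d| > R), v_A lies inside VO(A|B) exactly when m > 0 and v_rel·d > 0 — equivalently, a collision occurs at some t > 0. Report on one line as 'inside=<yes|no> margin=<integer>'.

d = (3, 14),  |d|² = 205;  R = 5+8 = 13,  c = 205−13² = 36
v_rel = (0, 1),  |v_rel|² = 1;  v_rel·d = (0)·(3) + (1)·(14) = 14
1·t² − 28·t + 36 = 0  ⇒  m = 14² − 1·36 = 160
m = 160 > 0,  v_rel·d = 14 > 0  ⇒  inside

inside=yes margin=160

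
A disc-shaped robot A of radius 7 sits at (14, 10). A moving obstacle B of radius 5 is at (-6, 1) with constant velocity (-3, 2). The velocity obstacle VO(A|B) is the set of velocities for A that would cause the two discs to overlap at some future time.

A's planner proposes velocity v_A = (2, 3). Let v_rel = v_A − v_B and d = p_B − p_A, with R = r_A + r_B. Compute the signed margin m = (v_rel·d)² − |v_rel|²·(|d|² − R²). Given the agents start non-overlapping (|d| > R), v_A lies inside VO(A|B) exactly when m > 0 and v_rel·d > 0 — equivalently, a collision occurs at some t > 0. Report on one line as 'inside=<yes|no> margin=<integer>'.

d = (-20, -9),  |d|² = 481;  R = 7+5 = 12,  c = 481−12² = 337
v_rel = (5, 1),  |v_rel|² = 26;  v_rel·d = (5)·(-20) + (1)·(-9) = -109
26·t² + 218·t + 337 = 0  ⇒  m = (-109)² − 26·337 = 3119
m = 3119 > 0,  v_rel·d = -109 < 0  ⇒  outside

inside=no margin=3119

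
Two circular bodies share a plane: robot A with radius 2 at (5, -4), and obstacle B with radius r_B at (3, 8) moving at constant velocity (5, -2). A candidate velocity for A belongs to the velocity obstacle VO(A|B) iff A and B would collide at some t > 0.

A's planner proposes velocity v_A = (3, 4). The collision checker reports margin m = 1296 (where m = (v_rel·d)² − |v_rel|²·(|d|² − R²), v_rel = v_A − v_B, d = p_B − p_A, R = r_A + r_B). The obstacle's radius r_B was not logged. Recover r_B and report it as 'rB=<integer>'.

m = 1296
d = (-2, 12);  v_rel = (-2, 6),  |v_rel|² = 40
v_rel×d = (-2)·(12) − (6)·(-2) = -12
since m = R²·40 − (-12)²:  R² = (144 + 1296) / 40 = 36
R = √36 = 6  ⇒  r_B = 6 − 2 = 4

rB=4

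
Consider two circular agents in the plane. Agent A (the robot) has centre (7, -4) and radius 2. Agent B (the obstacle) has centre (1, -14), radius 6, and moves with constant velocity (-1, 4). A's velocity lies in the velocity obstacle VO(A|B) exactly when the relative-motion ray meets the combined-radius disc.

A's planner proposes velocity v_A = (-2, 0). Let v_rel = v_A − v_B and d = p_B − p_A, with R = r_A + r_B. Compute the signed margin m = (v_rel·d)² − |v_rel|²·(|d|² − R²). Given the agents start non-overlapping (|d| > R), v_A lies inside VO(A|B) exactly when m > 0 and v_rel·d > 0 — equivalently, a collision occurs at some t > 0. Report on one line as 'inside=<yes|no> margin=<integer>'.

d = (-6, -10),  |d|² = 136;  R = 2+6 = 8,  c = 136−8² = 72
v_rel = (-1, -4),  |v_rel|² = 17;  v_rel·d = (-1)·(-6) + (-4)·(-10) = 46
17·t² − 92·t + 72 = 0  ⇒  m = 46² − 17·72 = 892
m = 892 > 0,  v_rel·d = 46 > 0  ⇒  inside

inside=yes margin=892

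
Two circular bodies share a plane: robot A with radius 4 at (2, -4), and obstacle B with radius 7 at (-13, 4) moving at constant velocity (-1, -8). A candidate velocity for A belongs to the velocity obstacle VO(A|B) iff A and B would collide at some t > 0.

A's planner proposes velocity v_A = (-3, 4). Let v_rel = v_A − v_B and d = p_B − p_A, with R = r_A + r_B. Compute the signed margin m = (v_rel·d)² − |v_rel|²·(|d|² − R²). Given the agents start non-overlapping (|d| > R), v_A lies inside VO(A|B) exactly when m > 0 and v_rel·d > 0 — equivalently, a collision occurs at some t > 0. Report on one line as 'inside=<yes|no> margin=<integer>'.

d = (-15, 8),  |d|² = 289;  R = 4+7 = 11,  c = 289−11² = 168
v_rel = (-2, 12),  |v_rel|² = 148;  v_rel·d = (-2)·(-15) + (12)·(8) = 126
148·t² − 252·t + 168 = 0  ⇒  m = 126² − 148·168 = -8988
m = -8988 < 0,  v_rel·d = 126 > 0  ⇒  outside

inside=no margin=-8988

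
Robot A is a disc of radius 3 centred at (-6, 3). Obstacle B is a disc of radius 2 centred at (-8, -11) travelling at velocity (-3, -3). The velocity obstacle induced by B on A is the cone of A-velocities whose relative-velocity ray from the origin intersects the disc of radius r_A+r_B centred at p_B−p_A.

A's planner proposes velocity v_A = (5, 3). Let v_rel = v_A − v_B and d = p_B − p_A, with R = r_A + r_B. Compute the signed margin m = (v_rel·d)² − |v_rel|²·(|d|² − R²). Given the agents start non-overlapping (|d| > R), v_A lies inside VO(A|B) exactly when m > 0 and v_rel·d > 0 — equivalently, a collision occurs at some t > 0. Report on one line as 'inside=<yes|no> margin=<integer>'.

d = (-2, -14),  |d|² = 200;  R = 3+2 = 5,  c = 200−5² = 175
v_rel = (8, 6),  |v_rel|² = 100;  v_rel·d = (8)·(-2) + (6)·(-14) = -100
100·t² + 200·t + 175 = 0  ⇒  m = (-100)² − 100·175 = -7500
m = -7500 < 0,  v_rel·d = -100 < 0  ⇒  outside

inside=no margin=-7500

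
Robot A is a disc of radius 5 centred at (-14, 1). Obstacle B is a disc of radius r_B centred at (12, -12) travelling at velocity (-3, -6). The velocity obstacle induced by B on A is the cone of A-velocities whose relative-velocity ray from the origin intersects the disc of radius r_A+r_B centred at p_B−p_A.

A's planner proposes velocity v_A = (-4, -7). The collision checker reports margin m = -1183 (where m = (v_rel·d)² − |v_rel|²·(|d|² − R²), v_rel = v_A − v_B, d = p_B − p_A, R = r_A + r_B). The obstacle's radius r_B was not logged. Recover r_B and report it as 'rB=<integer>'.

m = -1183
d = (26, -13);  v_rel = (-1, -1),  |v_rel|² = 2
v_rel×d = (-1)·(-13) − (-1)·(26) = 39
since m = R²·2 − 39²:  R² = (1521 + -1183) / 2 = 169
R = √169 = 13  ⇒  r_B = 13 − 5 = 8

rB=8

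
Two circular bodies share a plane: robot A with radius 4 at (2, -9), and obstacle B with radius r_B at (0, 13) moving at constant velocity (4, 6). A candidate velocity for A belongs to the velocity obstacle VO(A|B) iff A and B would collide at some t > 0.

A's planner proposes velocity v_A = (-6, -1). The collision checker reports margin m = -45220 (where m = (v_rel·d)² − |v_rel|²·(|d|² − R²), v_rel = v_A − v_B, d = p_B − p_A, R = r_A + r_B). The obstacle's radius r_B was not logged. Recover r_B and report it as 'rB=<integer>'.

m = -45220
d = (-2, 22);  v_rel = (-10, -7),  |v_rel|² = 149
v_rel×d = (-10)·(22) − (-7)·(-2) = -234
since m = R²·149 − (-234)²:  R² = (54756 + -45220) / 149 = 64
R = √64 = 8  ⇒  r_B = 8 − 4 = 4

rB=4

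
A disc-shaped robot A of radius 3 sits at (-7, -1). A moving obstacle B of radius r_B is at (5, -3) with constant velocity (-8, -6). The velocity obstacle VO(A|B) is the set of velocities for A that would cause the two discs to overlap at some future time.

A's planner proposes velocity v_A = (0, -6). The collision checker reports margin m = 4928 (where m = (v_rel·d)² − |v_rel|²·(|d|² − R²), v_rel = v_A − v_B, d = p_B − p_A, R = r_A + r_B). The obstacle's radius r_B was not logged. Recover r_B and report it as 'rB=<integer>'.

m = 4928
d = (12, -2);  v_rel = (8, 0),  |v_rel|² = 64
v_rel×d = (8)·(-2) − (0)·(12) = -16
since m = R²·64 − (-16)²:  R² = (256 + 4928) / 64 = 81
R = √81 = 9  ⇒  r_B = 9 − 3 = 6

rB=6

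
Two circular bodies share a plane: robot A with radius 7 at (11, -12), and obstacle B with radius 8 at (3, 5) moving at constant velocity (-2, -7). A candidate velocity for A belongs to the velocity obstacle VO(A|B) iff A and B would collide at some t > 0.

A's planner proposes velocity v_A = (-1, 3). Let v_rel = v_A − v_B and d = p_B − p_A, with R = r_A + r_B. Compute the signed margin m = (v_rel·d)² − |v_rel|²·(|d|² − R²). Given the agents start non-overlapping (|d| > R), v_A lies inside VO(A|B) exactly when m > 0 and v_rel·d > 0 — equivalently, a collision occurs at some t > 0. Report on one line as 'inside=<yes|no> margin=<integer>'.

d = (-8, 17),  |d|² = 353;  R = 7+8 = 15,  c = 353−15² = 128
v_rel = (1, 10),  |v_rel|² = 101;  v_rel·d = (1)·(-8) + (10)·(17) = 162
101·t² − 324·t + 128 = 0  ⇒  m = 162² − 101·128 = 13316
m = 13316 > 0,  v_rel·d = 162 > 0  ⇒  inside

inside=yes margin=13316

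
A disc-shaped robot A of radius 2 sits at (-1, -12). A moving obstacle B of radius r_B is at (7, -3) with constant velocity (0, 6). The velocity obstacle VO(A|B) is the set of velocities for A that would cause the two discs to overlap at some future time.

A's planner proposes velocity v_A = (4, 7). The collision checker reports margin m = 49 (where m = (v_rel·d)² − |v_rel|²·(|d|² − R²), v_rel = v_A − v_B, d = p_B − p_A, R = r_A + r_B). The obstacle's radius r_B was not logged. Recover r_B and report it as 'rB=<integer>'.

m = 49
d = (8, 9);  v_rel = (4, 1),  |v_rel|² = 17
v_rel×d = (4)·(9) − (1)·(8) = 28
since m = R²·17 − 28²:  R² = (784 + 49) / 17 = 49
R = √49 = 7  ⇒  r_B = 7 − 2 = 5

rB=5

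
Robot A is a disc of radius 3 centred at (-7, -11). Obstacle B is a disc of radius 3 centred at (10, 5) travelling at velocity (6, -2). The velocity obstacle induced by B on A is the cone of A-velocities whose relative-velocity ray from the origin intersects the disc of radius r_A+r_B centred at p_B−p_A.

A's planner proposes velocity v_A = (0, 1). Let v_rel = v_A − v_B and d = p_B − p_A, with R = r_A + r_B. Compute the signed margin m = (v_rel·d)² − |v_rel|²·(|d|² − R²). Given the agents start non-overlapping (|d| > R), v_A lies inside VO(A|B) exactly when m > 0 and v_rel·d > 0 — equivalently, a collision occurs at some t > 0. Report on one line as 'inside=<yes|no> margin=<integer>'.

d = (17, 16),  |d|² = 545;  R = 3+3 = 6,  c = 545−6² = 509
v_rel = (-6, 3),  |v_rel|² = 45;  v_rel·d = (-6)·(17) + (3)·(16) = -54
45·t² + 108·t + 509 = 0  ⇒  m = (-54)² − 45·509 = -19989
m = -19989 < 0,  v_rel·d = -54 < 0  ⇒  outside

inside=no margin=-19989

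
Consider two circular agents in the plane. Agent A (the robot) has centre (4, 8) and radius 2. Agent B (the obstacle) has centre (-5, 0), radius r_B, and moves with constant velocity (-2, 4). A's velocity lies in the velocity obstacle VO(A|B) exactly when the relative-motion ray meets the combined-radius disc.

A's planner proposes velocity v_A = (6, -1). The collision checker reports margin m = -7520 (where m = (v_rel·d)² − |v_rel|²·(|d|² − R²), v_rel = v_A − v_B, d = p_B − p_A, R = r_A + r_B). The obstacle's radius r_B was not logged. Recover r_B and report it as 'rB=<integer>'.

m = -7520
d = (-9, -8);  v_rel = (8, -5),  |v_rel|² = 89
v_rel×d = (8)·(-8) − (-5)·(-9) = -109
since m = R²·89 − (-109)²:  R² = (11881 + -7520) / 89 = 49
R = √49 = 7  ⇒  r_B = 7 − 2 = 5

rB=5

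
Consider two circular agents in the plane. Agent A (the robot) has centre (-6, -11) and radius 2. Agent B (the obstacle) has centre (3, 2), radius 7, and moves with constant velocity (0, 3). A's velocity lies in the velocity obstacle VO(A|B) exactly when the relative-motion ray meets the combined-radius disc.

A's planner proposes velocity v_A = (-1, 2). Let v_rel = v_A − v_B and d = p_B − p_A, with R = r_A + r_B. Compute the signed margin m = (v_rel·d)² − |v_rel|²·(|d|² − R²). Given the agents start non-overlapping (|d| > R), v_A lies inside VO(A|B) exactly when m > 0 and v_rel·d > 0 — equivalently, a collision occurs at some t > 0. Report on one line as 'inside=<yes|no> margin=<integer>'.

d = (9, 13),  |d|² = 250;  R = 2+7 = 9,  c = 250−9² = 169
v_rel = (-1, -1),  |v_rel|² = 2;  v_rel·d = (-1)·(9) + (-1)·(13) = -22
2·t² + 44·t + 169 = 0  ⇒  m = (-22)² − 2·169 = 146
m = 146 > 0,  v_rel·d = -22 < 0  ⇒  outside

inside=no margin=146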